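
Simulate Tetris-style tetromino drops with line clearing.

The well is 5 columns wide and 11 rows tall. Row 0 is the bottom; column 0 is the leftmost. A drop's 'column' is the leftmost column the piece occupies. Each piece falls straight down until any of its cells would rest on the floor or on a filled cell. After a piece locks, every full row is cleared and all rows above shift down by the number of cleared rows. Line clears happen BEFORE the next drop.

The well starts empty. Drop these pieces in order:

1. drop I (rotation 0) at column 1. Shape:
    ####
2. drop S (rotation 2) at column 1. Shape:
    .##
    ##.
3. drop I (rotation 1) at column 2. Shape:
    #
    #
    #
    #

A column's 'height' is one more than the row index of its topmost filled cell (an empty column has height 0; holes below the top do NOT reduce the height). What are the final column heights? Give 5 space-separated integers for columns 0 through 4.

Answer: 0 2 7 3 1

Derivation:
Drop 1: I rot0 at col 1 lands with bottom-row=0; cleared 0 line(s) (total 0); column heights now [0 1 1 1 1], max=1
Drop 2: S rot2 at col 1 lands with bottom-row=1; cleared 0 line(s) (total 0); column heights now [0 2 3 3 1], max=3
Drop 3: I rot1 at col 2 lands with bottom-row=3; cleared 0 line(s) (total 0); column heights now [0 2 7 3 1], max=7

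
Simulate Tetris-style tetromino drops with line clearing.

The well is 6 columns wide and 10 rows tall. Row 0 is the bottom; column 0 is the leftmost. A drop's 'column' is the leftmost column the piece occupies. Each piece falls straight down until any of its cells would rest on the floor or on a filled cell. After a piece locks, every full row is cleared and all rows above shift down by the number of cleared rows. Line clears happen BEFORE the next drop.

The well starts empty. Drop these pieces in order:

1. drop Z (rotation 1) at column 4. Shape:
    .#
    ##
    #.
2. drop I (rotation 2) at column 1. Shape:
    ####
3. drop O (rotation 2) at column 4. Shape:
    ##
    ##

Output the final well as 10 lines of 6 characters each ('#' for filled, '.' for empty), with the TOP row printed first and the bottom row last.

Answer: ......
......
......
......
......
....##
....##
.#####
....##
....#.

Derivation:
Drop 1: Z rot1 at col 4 lands with bottom-row=0; cleared 0 line(s) (total 0); column heights now [0 0 0 0 2 3], max=3
Drop 2: I rot2 at col 1 lands with bottom-row=2; cleared 0 line(s) (total 0); column heights now [0 3 3 3 3 3], max=3
Drop 3: O rot2 at col 4 lands with bottom-row=3; cleared 0 line(s) (total 0); column heights now [0 3 3 3 5 5], max=5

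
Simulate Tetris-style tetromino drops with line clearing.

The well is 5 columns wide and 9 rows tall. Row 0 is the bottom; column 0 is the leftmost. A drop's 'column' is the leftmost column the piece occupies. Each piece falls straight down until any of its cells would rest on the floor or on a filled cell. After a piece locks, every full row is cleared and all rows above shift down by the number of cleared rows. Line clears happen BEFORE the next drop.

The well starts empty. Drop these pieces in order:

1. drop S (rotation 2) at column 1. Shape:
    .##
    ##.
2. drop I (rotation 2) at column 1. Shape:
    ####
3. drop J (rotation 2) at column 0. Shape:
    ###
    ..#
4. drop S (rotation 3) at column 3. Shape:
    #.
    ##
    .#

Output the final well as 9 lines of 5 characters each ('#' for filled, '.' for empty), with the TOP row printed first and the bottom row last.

Drop 1: S rot2 at col 1 lands with bottom-row=0; cleared 0 line(s) (total 0); column heights now [0 1 2 2 0], max=2
Drop 2: I rot2 at col 1 lands with bottom-row=2; cleared 0 line(s) (total 0); column heights now [0 3 3 3 3], max=3
Drop 3: J rot2 at col 0 lands with bottom-row=3; cleared 0 line(s) (total 0); column heights now [5 5 5 3 3], max=5
Drop 4: S rot3 at col 3 lands with bottom-row=3; cleared 1 line(s) (total 1); column heights now [0 3 4 5 4], max=5

Answer: .....
.....
.....
.....
...#.
..#.#
.####
..##.
.##..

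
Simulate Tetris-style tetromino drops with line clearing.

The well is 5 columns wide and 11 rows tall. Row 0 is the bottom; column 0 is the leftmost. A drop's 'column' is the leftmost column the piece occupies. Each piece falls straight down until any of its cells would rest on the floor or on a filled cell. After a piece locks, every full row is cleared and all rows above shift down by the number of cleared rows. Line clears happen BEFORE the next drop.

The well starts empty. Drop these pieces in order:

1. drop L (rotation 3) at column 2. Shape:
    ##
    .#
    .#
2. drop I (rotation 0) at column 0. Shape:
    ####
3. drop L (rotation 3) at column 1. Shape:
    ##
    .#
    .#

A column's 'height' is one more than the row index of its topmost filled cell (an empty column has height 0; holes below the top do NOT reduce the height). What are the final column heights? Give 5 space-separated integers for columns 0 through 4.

Answer: 4 7 7 4 0

Derivation:
Drop 1: L rot3 at col 2 lands with bottom-row=0; cleared 0 line(s) (total 0); column heights now [0 0 3 3 0], max=3
Drop 2: I rot0 at col 0 lands with bottom-row=3; cleared 0 line(s) (total 0); column heights now [4 4 4 4 0], max=4
Drop 3: L rot3 at col 1 lands with bottom-row=4; cleared 0 line(s) (total 0); column heights now [4 7 7 4 0], max=7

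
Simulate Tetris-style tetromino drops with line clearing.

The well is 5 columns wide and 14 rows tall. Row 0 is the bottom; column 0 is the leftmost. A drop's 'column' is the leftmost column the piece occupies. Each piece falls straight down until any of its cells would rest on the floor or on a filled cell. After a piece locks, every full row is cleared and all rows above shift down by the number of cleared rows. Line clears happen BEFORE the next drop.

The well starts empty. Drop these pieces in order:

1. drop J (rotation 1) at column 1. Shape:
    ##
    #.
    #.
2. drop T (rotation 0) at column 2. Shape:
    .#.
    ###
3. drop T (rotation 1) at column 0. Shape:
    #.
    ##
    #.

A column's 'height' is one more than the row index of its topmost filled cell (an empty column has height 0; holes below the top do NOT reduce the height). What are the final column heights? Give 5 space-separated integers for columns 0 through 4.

Answer: 4 3 3 4 0

Derivation:
Drop 1: J rot1 at col 1 lands with bottom-row=0; cleared 0 line(s) (total 0); column heights now [0 3 3 0 0], max=3
Drop 2: T rot0 at col 2 lands with bottom-row=3; cleared 0 line(s) (total 0); column heights now [0 3 4 5 4], max=5
Drop 3: T rot1 at col 0 lands with bottom-row=2; cleared 1 line(s) (total 1); column heights now [4 3 3 4 0], max=4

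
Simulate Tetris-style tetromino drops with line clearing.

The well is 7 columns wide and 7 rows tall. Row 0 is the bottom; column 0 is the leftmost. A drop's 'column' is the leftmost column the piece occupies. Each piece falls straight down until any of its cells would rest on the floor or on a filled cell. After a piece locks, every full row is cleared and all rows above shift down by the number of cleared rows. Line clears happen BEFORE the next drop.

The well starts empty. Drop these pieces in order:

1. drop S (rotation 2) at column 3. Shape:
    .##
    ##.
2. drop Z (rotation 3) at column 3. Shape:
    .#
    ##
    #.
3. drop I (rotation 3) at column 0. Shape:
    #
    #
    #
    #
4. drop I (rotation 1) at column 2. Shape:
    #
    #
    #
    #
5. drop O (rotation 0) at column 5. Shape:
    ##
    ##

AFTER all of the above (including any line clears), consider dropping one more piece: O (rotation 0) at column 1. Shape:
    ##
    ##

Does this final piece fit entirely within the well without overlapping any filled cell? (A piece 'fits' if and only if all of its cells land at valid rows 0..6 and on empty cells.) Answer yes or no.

Drop 1: S rot2 at col 3 lands with bottom-row=0; cleared 0 line(s) (total 0); column heights now [0 0 0 1 2 2 0], max=2
Drop 2: Z rot3 at col 3 lands with bottom-row=1; cleared 0 line(s) (total 0); column heights now [0 0 0 3 4 2 0], max=4
Drop 3: I rot3 at col 0 lands with bottom-row=0; cleared 0 line(s) (total 0); column heights now [4 0 0 3 4 2 0], max=4
Drop 4: I rot1 at col 2 lands with bottom-row=0; cleared 0 line(s) (total 0); column heights now [4 0 4 3 4 2 0], max=4
Drop 5: O rot0 at col 5 lands with bottom-row=2; cleared 0 line(s) (total 0); column heights now [4 0 4 3 4 4 4], max=4
Test piece O rot0 at col 1 (width 2): heights before test = [4 0 4 3 4 4 4]; fits = True

Answer: yes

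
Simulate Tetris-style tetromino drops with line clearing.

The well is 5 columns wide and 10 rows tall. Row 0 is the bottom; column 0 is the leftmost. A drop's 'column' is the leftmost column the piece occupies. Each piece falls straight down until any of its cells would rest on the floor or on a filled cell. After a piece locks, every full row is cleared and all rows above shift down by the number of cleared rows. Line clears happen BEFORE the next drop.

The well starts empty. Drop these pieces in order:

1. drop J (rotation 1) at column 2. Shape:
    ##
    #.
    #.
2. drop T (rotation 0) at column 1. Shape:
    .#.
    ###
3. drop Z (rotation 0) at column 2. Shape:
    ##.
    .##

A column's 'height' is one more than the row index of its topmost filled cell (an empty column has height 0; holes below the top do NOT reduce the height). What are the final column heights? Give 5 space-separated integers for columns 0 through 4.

Answer: 0 4 6 6 5

Derivation:
Drop 1: J rot1 at col 2 lands with bottom-row=0; cleared 0 line(s) (total 0); column heights now [0 0 3 3 0], max=3
Drop 2: T rot0 at col 1 lands with bottom-row=3; cleared 0 line(s) (total 0); column heights now [0 4 5 4 0], max=5
Drop 3: Z rot0 at col 2 lands with bottom-row=4; cleared 0 line(s) (total 0); column heights now [0 4 6 6 5], max=6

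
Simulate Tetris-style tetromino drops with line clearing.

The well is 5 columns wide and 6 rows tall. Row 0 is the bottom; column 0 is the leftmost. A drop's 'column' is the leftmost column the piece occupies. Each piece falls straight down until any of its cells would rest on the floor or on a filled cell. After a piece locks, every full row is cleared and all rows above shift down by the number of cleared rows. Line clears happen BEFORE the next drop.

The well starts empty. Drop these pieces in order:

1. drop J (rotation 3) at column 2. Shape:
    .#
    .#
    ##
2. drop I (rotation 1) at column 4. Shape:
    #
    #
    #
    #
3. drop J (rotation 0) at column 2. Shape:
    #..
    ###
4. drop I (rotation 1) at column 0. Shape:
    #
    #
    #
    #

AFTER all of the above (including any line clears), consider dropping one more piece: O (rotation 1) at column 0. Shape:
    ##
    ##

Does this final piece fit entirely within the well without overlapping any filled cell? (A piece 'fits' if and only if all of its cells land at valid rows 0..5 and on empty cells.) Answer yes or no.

Answer: yes

Derivation:
Drop 1: J rot3 at col 2 lands with bottom-row=0; cleared 0 line(s) (total 0); column heights now [0 0 1 3 0], max=3
Drop 2: I rot1 at col 4 lands with bottom-row=0; cleared 0 line(s) (total 0); column heights now [0 0 1 3 4], max=4
Drop 3: J rot0 at col 2 lands with bottom-row=4; cleared 0 line(s) (total 0); column heights now [0 0 6 5 5], max=6
Drop 4: I rot1 at col 0 lands with bottom-row=0; cleared 0 line(s) (total 0); column heights now [4 0 6 5 5], max=6
Test piece O rot1 at col 0 (width 2): heights before test = [4 0 6 5 5]; fits = True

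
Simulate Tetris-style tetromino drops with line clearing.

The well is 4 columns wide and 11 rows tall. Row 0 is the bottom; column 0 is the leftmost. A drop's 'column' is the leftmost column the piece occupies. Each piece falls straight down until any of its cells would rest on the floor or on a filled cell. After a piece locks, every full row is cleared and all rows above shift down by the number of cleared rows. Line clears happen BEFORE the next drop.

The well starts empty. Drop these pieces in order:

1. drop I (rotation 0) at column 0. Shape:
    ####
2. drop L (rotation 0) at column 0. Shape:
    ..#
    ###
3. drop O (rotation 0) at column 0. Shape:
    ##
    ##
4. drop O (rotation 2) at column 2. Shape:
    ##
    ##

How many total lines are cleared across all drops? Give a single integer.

Answer: 2

Derivation:
Drop 1: I rot0 at col 0 lands with bottom-row=0; cleared 1 line(s) (total 1); column heights now [0 0 0 0], max=0
Drop 2: L rot0 at col 0 lands with bottom-row=0; cleared 0 line(s) (total 1); column heights now [1 1 2 0], max=2
Drop 3: O rot0 at col 0 lands with bottom-row=1; cleared 0 line(s) (total 1); column heights now [3 3 2 0], max=3
Drop 4: O rot2 at col 2 lands with bottom-row=2; cleared 1 line(s) (total 2); column heights now [2 2 3 3], max=3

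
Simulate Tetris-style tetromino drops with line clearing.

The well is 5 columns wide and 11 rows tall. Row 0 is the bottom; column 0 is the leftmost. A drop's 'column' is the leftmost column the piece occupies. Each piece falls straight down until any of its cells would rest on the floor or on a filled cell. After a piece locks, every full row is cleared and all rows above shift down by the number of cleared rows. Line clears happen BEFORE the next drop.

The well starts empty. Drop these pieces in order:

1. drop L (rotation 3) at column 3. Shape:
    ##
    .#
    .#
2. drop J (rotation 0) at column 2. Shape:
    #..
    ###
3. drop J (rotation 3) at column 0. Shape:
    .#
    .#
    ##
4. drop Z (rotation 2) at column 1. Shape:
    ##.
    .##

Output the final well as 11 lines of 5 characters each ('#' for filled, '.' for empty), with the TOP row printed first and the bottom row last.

Answer: .....
.....
.....
.....
.##..
..##.
..#..
..###
.#.##
.#..#
##..#

Derivation:
Drop 1: L rot3 at col 3 lands with bottom-row=0; cleared 0 line(s) (total 0); column heights now [0 0 0 3 3], max=3
Drop 2: J rot0 at col 2 lands with bottom-row=3; cleared 0 line(s) (total 0); column heights now [0 0 5 4 4], max=5
Drop 3: J rot3 at col 0 lands with bottom-row=0; cleared 0 line(s) (total 0); column heights now [1 3 5 4 4], max=5
Drop 4: Z rot2 at col 1 lands with bottom-row=5; cleared 0 line(s) (total 0); column heights now [1 7 7 6 4], max=7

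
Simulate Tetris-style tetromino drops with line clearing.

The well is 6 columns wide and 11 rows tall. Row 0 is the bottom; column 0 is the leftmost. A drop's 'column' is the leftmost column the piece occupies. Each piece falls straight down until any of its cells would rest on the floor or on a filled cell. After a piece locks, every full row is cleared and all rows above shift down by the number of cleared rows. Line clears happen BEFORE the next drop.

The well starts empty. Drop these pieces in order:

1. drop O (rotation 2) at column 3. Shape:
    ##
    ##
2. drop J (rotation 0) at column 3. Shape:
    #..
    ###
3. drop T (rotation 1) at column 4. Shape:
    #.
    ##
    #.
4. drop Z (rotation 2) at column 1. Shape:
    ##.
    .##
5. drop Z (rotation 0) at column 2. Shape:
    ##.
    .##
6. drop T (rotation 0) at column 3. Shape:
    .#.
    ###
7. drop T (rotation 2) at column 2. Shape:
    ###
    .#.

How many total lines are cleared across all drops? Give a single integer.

Drop 1: O rot2 at col 3 lands with bottom-row=0; cleared 0 line(s) (total 0); column heights now [0 0 0 2 2 0], max=2
Drop 2: J rot0 at col 3 lands with bottom-row=2; cleared 0 line(s) (total 0); column heights now [0 0 0 4 3 3], max=4
Drop 3: T rot1 at col 4 lands with bottom-row=3; cleared 0 line(s) (total 0); column heights now [0 0 0 4 6 5], max=6
Drop 4: Z rot2 at col 1 lands with bottom-row=4; cleared 0 line(s) (total 0); column heights now [0 6 6 5 6 5], max=6
Drop 5: Z rot0 at col 2 lands with bottom-row=6; cleared 0 line(s) (total 0); column heights now [0 6 8 8 7 5], max=8
Drop 6: T rot0 at col 3 lands with bottom-row=8; cleared 0 line(s) (total 0); column heights now [0 6 8 9 10 9], max=10
Drop 7: T rot2 at col 2 lands with bottom-row=9; cleared 0 line(s) (total 0); column heights now [0 6 11 11 11 9], max=11

Answer: 0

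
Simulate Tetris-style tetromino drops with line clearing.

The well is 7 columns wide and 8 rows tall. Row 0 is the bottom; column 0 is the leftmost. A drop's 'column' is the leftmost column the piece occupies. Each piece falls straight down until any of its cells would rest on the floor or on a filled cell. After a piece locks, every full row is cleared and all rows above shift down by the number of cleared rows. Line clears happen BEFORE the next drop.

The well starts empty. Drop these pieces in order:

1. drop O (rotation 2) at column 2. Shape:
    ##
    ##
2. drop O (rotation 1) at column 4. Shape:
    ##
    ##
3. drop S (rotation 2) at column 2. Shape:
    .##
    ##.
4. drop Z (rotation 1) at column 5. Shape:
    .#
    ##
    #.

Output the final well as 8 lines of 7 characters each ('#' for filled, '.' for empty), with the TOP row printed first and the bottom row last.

Drop 1: O rot2 at col 2 lands with bottom-row=0; cleared 0 line(s) (total 0); column heights now [0 0 2 2 0 0 0], max=2
Drop 2: O rot1 at col 4 lands with bottom-row=0; cleared 0 line(s) (total 0); column heights now [0 0 2 2 2 2 0], max=2
Drop 3: S rot2 at col 2 lands with bottom-row=2; cleared 0 line(s) (total 0); column heights now [0 0 3 4 4 2 0], max=4
Drop 4: Z rot1 at col 5 lands with bottom-row=2; cleared 0 line(s) (total 0); column heights now [0 0 3 4 4 4 5], max=5

Answer: .......
.......
.......
......#
...####
..##.#.
..####.
..####.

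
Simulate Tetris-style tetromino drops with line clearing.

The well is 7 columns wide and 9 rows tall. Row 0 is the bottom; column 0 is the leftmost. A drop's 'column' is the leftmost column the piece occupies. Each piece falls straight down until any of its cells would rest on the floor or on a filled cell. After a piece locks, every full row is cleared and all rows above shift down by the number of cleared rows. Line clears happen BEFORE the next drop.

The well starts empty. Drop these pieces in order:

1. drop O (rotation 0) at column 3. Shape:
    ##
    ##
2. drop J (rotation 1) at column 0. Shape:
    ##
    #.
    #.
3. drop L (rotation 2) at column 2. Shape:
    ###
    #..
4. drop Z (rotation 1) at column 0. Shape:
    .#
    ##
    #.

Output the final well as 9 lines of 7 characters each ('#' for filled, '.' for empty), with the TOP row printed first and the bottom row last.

Answer: .......
.......
.......
.#.....
##.....
#......
#####..
#.###..
#..##..

Derivation:
Drop 1: O rot0 at col 3 lands with bottom-row=0; cleared 0 line(s) (total 0); column heights now [0 0 0 2 2 0 0], max=2
Drop 2: J rot1 at col 0 lands with bottom-row=0; cleared 0 line(s) (total 0); column heights now [3 3 0 2 2 0 0], max=3
Drop 3: L rot2 at col 2 lands with bottom-row=1; cleared 0 line(s) (total 0); column heights now [3 3 3 3 3 0 0], max=3
Drop 4: Z rot1 at col 0 lands with bottom-row=3; cleared 0 line(s) (total 0); column heights now [5 6 3 3 3 0 0], max=6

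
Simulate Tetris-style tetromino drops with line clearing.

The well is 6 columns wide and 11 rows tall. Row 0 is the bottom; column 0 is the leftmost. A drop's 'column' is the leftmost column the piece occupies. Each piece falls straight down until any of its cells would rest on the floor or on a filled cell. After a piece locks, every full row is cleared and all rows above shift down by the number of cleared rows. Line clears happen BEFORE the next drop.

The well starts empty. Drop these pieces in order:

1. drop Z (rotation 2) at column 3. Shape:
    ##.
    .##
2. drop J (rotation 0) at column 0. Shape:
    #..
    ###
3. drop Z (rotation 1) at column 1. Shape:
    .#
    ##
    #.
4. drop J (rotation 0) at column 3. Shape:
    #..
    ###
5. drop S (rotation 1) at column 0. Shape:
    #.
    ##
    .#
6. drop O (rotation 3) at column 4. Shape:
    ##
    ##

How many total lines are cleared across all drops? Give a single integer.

Answer: 0

Derivation:
Drop 1: Z rot2 at col 3 lands with bottom-row=0; cleared 0 line(s) (total 0); column heights now [0 0 0 2 2 1], max=2
Drop 2: J rot0 at col 0 lands with bottom-row=0; cleared 0 line(s) (total 0); column heights now [2 1 1 2 2 1], max=2
Drop 3: Z rot1 at col 1 lands with bottom-row=1; cleared 0 line(s) (total 0); column heights now [2 3 4 2 2 1], max=4
Drop 4: J rot0 at col 3 lands with bottom-row=2; cleared 0 line(s) (total 0); column heights now [2 3 4 4 3 3], max=4
Drop 5: S rot1 at col 0 lands with bottom-row=3; cleared 0 line(s) (total 0); column heights now [6 5 4 4 3 3], max=6
Drop 6: O rot3 at col 4 lands with bottom-row=3; cleared 0 line(s) (total 0); column heights now [6 5 4 4 5 5], max=6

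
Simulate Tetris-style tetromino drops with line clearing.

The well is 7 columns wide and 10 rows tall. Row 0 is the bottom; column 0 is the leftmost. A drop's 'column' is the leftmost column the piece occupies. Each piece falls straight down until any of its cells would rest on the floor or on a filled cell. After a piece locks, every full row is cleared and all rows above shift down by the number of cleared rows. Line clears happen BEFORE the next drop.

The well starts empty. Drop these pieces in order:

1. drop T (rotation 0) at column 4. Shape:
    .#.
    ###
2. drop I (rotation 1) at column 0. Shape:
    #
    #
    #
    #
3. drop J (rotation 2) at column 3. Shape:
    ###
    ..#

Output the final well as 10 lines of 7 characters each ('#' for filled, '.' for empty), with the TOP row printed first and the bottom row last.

Drop 1: T rot0 at col 4 lands with bottom-row=0; cleared 0 line(s) (total 0); column heights now [0 0 0 0 1 2 1], max=2
Drop 2: I rot1 at col 0 lands with bottom-row=0; cleared 0 line(s) (total 0); column heights now [4 0 0 0 1 2 1], max=4
Drop 3: J rot2 at col 3 lands with bottom-row=2; cleared 0 line(s) (total 0); column heights now [4 0 0 4 4 4 1], max=4

Answer: .......
.......
.......
.......
.......
.......
#..###.
#....#.
#....#.
#...###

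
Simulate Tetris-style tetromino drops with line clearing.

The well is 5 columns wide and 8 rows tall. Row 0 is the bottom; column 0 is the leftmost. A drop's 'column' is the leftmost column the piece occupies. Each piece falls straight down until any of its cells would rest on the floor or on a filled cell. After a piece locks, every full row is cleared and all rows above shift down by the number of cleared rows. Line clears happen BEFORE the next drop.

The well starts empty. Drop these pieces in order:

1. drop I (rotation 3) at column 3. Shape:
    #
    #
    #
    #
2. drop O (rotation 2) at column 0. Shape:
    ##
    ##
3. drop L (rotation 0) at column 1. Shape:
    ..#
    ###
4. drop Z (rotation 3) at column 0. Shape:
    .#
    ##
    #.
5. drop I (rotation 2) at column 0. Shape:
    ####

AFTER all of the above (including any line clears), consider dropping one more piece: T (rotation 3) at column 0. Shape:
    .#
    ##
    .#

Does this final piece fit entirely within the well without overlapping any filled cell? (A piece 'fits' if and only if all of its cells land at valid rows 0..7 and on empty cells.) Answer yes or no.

Drop 1: I rot3 at col 3 lands with bottom-row=0; cleared 0 line(s) (total 0); column heights now [0 0 0 4 0], max=4
Drop 2: O rot2 at col 0 lands with bottom-row=0; cleared 0 line(s) (total 0); column heights now [2 2 0 4 0], max=4
Drop 3: L rot0 at col 1 lands with bottom-row=4; cleared 0 line(s) (total 0); column heights now [2 5 5 6 0], max=6
Drop 4: Z rot3 at col 0 lands with bottom-row=4; cleared 0 line(s) (total 0); column heights now [6 7 5 6 0], max=7
Drop 5: I rot2 at col 0 lands with bottom-row=7; cleared 0 line(s) (total 0); column heights now [8 8 8 8 0], max=8
Test piece T rot3 at col 0 (width 2): heights before test = [8 8 8 8 0]; fits = False

Answer: no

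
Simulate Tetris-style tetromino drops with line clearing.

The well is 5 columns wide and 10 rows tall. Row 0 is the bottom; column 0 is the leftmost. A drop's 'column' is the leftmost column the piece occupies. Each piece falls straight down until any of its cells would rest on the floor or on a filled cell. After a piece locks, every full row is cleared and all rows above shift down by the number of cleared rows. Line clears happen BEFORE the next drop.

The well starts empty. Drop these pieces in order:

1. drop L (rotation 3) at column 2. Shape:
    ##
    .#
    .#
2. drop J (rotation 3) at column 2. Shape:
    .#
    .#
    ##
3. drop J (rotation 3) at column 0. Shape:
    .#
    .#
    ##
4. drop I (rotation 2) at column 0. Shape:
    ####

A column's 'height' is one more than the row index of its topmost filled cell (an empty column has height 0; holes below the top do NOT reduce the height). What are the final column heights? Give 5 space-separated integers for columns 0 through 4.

Drop 1: L rot3 at col 2 lands with bottom-row=0; cleared 0 line(s) (total 0); column heights now [0 0 3 3 0], max=3
Drop 2: J rot3 at col 2 lands with bottom-row=3; cleared 0 line(s) (total 0); column heights now [0 0 4 6 0], max=6
Drop 3: J rot3 at col 0 lands with bottom-row=0; cleared 0 line(s) (total 0); column heights now [1 3 4 6 0], max=6
Drop 4: I rot2 at col 0 lands with bottom-row=6; cleared 0 line(s) (total 0); column heights now [7 7 7 7 0], max=7

Answer: 7 7 7 7 0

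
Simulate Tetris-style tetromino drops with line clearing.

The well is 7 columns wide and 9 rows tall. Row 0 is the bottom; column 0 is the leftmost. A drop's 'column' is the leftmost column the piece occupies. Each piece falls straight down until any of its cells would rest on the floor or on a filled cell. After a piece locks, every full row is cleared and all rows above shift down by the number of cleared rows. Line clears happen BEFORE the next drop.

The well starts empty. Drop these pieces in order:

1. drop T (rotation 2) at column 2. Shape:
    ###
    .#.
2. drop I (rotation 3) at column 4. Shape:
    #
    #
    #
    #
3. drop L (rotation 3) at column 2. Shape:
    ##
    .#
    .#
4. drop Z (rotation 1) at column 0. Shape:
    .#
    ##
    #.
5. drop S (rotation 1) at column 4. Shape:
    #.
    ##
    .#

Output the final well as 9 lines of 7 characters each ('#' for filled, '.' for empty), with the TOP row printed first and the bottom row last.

Answer: .......
....#..
....##.
....##.
..###..
...##..
.#.##..
#####..
#..#...

Derivation:
Drop 1: T rot2 at col 2 lands with bottom-row=0; cleared 0 line(s) (total 0); column heights now [0 0 2 2 2 0 0], max=2
Drop 2: I rot3 at col 4 lands with bottom-row=2; cleared 0 line(s) (total 0); column heights now [0 0 2 2 6 0 0], max=6
Drop 3: L rot3 at col 2 lands with bottom-row=2; cleared 0 line(s) (total 0); column heights now [0 0 5 5 6 0 0], max=6
Drop 4: Z rot1 at col 0 lands with bottom-row=0; cleared 0 line(s) (total 0); column heights now [2 3 5 5 6 0 0], max=6
Drop 5: S rot1 at col 4 lands with bottom-row=5; cleared 0 line(s) (total 0); column heights now [2 3 5 5 8 7 0], max=8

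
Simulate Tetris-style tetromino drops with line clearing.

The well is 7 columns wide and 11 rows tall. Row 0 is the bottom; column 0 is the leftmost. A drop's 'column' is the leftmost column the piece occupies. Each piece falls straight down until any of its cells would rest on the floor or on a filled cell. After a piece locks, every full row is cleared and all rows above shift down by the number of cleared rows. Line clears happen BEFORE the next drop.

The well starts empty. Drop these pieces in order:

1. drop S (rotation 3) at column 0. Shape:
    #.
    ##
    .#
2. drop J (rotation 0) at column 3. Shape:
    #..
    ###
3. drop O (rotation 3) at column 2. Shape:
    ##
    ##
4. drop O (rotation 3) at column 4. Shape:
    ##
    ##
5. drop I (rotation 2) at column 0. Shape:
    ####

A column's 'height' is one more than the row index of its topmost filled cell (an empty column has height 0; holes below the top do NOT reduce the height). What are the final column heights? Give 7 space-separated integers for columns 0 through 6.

Answer: 5 5 5 5 3 3 0

Derivation:
Drop 1: S rot3 at col 0 lands with bottom-row=0; cleared 0 line(s) (total 0); column heights now [3 2 0 0 0 0 0], max=3
Drop 2: J rot0 at col 3 lands with bottom-row=0; cleared 0 line(s) (total 0); column heights now [3 2 0 2 1 1 0], max=3
Drop 3: O rot3 at col 2 lands with bottom-row=2; cleared 0 line(s) (total 0); column heights now [3 2 4 4 1 1 0], max=4
Drop 4: O rot3 at col 4 lands with bottom-row=1; cleared 0 line(s) (total 0); column heights now [3 2 4 4 3 3 0], max=4
Drop 5: I rot2 at col 0 lands with bottom-row=4; cleared 0 line(s) (total 0); column heights now [5 5 5 5 3 3 0], max=5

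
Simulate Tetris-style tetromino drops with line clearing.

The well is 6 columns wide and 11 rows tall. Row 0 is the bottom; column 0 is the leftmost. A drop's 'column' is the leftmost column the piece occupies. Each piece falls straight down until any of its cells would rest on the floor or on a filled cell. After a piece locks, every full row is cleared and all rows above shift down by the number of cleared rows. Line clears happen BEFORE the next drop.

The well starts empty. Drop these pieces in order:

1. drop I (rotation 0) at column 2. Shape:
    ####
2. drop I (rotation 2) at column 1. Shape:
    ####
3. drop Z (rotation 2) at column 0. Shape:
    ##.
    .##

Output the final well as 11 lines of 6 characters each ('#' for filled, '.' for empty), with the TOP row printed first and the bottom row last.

Answer: ......
......
......
......
......
......
......
##....
.##...
.####.
..####

Derivation:
Drop 1: I rot0 at col 2 lands with bottom-row=0; cleared 0 line(s) (total 0); column heights now [0 0 1 1 1 1], max=1
Drop 2: I rot2 at col 1 lands with bottom-row=1; cleared 0 line(s) (total 0); column heights now [0 2 2 2 2 1], max=2
Drop 3: Z rot2 at col 0 lands with bottom-row=2; cleared 0 line(s) (total 0); column heights now [4 4 3 2 2 1], max=4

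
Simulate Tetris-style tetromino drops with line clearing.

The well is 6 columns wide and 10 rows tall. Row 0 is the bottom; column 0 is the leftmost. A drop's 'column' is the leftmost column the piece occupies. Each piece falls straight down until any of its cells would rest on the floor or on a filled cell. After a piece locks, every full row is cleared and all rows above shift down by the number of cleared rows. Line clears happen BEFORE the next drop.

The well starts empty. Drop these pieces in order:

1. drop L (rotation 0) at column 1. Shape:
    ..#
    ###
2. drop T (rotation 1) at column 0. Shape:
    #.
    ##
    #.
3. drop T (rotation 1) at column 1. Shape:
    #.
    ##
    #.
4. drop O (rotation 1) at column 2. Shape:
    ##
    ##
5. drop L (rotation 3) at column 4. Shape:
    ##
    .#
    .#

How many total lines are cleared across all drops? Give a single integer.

Drop 1: L rot0 at col 1 lands with bottom-row=0; cleared 0 line(s) (total 0); column heights now [0 1 1 2 0 0], max=2
Drop 2: T rot1 at col 0 lands with bottom-row=0; cleared 0 line(s) (total 0); column heights now [3 2 1 2 0 0], max=3
Drop 3: T rot1 at col 1 lands with bottom-row=2; cleared 0 line(s) (total 0); column heights now [3 5 4 2 0 0], max=5
Drop 4: O rot1 at col 2 lands with bottom-row=4; cleared 0 line(s) (total 0); column heights now [3 5 6 6 0 0], max=6
Drop 5: L rot3 at col 4 lands with bottom-row=0; cleared 0 line(s) (total 0); column heights now [3 5 6 6 3 3], max=6

Answer: 0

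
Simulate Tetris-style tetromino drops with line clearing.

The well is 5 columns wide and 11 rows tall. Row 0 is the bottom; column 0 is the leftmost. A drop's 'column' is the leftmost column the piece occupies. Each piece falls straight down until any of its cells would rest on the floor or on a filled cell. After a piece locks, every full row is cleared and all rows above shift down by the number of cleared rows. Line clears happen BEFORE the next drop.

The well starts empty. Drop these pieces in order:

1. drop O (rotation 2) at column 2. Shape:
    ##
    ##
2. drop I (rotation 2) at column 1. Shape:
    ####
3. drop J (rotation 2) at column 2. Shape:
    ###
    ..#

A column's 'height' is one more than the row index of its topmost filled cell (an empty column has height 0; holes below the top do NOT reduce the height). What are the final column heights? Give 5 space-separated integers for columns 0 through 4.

Drop 1: O rot2 at col 2 lands with bottom-row=0; cleared 0 line(s) (total 0); column heights now [0 0 2 2 0], max=2
Drop 2: I rot2 at col 1 lands with bottom-row=2; cleared 0 line(s) (total 0); column heights now [0 3 3 3 3], max=3
Drop 3: J rot2 at col 2 lands with bottom-row=3; cleared 0 line(s) (total 0); column heights now [0 3 5 5 5], max=5

Answer: 0 3 5 5 5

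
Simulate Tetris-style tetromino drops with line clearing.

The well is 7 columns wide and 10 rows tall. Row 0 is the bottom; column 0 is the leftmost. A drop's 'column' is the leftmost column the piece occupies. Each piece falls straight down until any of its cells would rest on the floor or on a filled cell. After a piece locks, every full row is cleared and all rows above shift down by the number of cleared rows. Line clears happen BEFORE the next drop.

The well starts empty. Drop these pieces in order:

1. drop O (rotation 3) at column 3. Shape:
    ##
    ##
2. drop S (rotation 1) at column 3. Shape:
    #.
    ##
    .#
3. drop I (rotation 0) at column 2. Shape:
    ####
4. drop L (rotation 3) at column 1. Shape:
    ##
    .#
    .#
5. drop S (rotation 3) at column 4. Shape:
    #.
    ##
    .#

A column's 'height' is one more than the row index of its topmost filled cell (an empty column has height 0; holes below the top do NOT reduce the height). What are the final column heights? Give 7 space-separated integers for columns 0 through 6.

Drop 1: O rot3 at col 3 lands with bottom-row=0; cleared 0 line(s) (total 0); column heights now [0 0 0 2 2 0 0], max=2
Drop 2: S rot1 at col 3 lands with bottom-row=2; cleared 0 line(s) (total 0); column heights now [0 0 0 5 4 0 0], max=5
Drop 3: I rot0 at col 2 lands with bottom-row=5; cleared 0 line(s) (total 0); column heights now [0 0 6 6 6 6 0], max=6
Drop 4: L rot3 at col 1 lands with bottom-row=6; cleared 0 line(s) (total 0); column heights now [0 9 9 6 6 6 0], max=9
Drop 5: S rot3 at col 4 lands with bottom-row=6; cleared 0 line(s) (total 0); column heights now [0 9 9 6 9 8 0], max=9

Answer: 0 9 9 6 9 8 0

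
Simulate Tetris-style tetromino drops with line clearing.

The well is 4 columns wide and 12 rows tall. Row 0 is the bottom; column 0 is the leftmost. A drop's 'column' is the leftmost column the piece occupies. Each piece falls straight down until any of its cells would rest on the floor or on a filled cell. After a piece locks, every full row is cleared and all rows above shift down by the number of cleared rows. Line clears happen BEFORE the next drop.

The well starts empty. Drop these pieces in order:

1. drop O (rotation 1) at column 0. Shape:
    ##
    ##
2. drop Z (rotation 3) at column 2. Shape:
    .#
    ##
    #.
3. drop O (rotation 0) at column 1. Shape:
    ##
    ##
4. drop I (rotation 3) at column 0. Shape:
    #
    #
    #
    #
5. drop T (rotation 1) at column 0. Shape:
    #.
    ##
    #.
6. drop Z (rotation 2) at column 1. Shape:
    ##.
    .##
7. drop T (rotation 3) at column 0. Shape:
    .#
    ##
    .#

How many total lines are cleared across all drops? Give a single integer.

Drop 1: O rot1 at col 0 lands with bottom-row=0; cleared 0 line(s) (total 0); column heights now [2 2 0 0], max=2
Drop 2: Z rot3 at col 2 lands with bottom-row=0; cleared 1 line(s) (total 1); column heights now [1 1 1 2], max=2
Drop 3: O rot0 at col 1 lands with bottom-row=1; cleared 0 line(s) (total 1); column heights now [1 3 3 2], max=3
Drop 4: I rot3 at col 0 lands with bottom-row=1; cleared 1 line(s) (total 2); column heights now [4 2 2 0], max=4
Drop 5: T rot1 at col 0 lands with bottom-row=4; cleared 0 line(s) (total 2); column heights now [7 6 2 0], max=7
Drop 6: Z rot2 at col 1 lands with bottom-row=5; cleared 1 line(s) (total 3); column heights now [6 6 6 0], max=6
Drop 7: T rot3 at col 0 lands with bottom-row=6; cleared 0 line(s) (total 3); column heights now [8 9 6 0], max=9

Answer: 3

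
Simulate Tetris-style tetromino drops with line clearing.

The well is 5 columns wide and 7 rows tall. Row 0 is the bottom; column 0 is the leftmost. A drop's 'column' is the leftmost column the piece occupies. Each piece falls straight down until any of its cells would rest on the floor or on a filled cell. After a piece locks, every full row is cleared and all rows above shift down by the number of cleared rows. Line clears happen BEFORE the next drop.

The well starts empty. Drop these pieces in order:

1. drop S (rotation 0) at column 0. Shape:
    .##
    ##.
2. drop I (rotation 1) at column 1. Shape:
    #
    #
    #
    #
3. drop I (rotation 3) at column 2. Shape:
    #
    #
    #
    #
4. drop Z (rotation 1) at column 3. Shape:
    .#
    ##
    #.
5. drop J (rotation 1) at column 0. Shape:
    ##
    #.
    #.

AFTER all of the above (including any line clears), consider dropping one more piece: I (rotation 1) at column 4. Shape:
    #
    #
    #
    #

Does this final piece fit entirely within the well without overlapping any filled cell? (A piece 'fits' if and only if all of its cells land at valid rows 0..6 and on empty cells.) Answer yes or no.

Drop 1: S rot0 at col 0 lands with bottom-row=0; cleared 0 line(s) (total 0); column heights now [1 2 2 0 0], max=2
Drop 2: I rot1 at col 1 lands with bottom-row=2; cleared 0 line(s) (total 0); column heights now [1 6 2 0 0], max=6
Drop 3: I rot3 at col 2 lands with bottom-row=2; cleared 0 line(s) (total 0); column heights now [1 6 6 0 0], max=6
Drop 4: Z rot1 at col 3 lands with bottom-row=0; cleared 0 line(s) (total 0); column heights now [1 6 6 2 3], max=6
Drop 5: J rot1 at col 0 lands with bottom-row=4; cleared 0 line(s) (total 0); column heights now [7 7 6 2 3], max=7
Test piece I rot1 at col 4 (width 1): heights before test = [7 7 6 2 3]; fits = True

Answer: yes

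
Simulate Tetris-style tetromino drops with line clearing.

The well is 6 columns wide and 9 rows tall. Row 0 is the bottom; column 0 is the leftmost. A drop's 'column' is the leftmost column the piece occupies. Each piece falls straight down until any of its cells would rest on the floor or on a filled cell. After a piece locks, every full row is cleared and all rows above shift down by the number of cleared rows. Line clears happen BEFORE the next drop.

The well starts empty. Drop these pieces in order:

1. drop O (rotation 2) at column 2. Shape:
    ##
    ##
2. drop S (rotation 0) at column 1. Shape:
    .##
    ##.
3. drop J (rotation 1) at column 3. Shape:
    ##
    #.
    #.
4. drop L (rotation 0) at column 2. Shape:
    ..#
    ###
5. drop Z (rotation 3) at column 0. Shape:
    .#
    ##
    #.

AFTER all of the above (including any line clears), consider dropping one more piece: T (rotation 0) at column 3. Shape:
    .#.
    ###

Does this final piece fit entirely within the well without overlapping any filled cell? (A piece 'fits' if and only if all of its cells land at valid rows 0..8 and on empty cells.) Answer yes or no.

Drop 1: O rot2 at col 2 lands with bottom-row=0; cleared 0 line(s) (total 0); column heights now [0 0 2 2 0 0], max=2
Drop 2: S rot0 at col 1 lands with bottom-row=2; cleared 0 line(s) (total 0); column heights now [0 3 4 4 0 0], max=4
Drop 3: J rot1 at col 3 lands with bottom-row=4; cleared 0 line(s) (total 0); column heights now [0 3 4 7 7 0], max=7
Drop 4: L rot0 at col 2 lands with bottom-row=7; cleared 0 line(s) (total 0); column heights now [0 3 8 8 9 0], max=9
Drop 5: Z rot3 at col 0 lands with bottom-row=2; cleared 0 line(s) (total 0); column heights now [4 5 8 8 9 0], max=9
Test piece T rot0 at col 3 (width 3): heights before test = [4 5 8 8 9 0]; fits = False

Answer: no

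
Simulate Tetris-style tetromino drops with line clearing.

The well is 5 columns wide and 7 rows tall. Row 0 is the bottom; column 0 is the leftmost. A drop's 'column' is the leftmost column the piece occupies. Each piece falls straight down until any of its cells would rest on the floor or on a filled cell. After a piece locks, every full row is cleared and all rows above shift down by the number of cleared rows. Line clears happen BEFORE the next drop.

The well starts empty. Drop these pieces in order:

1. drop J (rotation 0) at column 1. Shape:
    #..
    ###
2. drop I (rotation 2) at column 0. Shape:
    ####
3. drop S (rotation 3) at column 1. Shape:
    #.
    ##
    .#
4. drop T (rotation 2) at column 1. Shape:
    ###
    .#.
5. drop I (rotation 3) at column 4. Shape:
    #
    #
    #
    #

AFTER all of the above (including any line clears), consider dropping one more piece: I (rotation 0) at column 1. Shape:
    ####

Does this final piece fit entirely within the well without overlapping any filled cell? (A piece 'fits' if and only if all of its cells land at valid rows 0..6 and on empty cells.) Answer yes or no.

Drop 1: J rot0 at col 1 lands with bottom-row=0; cleared 0 line(s) (total 0); column heights now [0 2 1 1 0], max=2
Drop 2: I rot2 at col 0 lands with bottom-row=2; cleared 0 line(s) (total 0); column heights now [3 3 3 3 0], max=3
Drop 3: S rot3 at col 1 lands with bottom-row=3; cleared 0 line(s) (total 0); column heights now [3 6 5 3 0], max=6
Drop 4: T rot2 at col 1 lands with bottom-row=5; cleared 0 line(s) (total 0); column heights now [3 7 7 7 0], max=7
Drop 5: I rot3 at col 4 lands with bottom-row=0; cleared 1 line(s) (total 1); column heights now [0 6 6 6 3], max=6
Test piece I rot0 at col 1 (width 4): heights before test = [0 6 6 6 3]; fits = True

Answer: yes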